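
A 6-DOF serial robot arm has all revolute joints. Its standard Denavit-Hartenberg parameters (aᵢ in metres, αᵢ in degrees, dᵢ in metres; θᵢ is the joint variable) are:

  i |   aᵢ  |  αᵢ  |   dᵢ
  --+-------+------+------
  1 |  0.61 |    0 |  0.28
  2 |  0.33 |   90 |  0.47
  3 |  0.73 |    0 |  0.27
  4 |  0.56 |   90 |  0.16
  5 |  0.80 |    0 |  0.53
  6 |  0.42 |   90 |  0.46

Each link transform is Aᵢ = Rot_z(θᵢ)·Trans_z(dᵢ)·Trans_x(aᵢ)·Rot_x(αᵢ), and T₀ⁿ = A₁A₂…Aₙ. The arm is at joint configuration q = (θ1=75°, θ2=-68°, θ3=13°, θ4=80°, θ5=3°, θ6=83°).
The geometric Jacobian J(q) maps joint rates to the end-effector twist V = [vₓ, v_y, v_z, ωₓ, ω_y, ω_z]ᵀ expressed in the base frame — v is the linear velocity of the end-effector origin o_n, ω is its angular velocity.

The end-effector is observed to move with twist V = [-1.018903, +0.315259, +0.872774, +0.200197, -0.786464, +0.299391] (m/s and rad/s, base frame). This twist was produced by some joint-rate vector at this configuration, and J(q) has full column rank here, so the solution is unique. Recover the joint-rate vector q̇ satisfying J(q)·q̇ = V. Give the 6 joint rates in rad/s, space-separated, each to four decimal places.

0.0650 0.2290 0.2620 0.5430 0.1880 -0.0850

o_n = [2.2091, -0.0565, 2.3523]
J₁: ẑ×o_n = [0.0565, 2.2091, -0.0000], ω = ẑ
J2: z=[0.0000, 0.0000, 1.0000] o=[0.1579, 0.5892, 0.2800] → [0.6457, 2.0513, -0.0000, 0.0000, 0.0000, 1.0000]
J3: z=[0.1219, -0.9925, 0.0000] o=[0.4854, 0.6294, 0.7500] → [-1.5904, -0.1953, 1.6273, 0.1219, -0.9925, 0.0000]
J4: z=[0.1219, -0.9925, 0.0000] o=[1.2243, 0.4481, 0.9142] → [-1.4274, -0.1753, 0.9160, 0.1219, -0.9925, 0.0000]
J5: z=[0.9912, 0.1217, 0.0523] o=[1.2147, 0.2857, 1.4734] → [0.1249, -0.8191, -0.4602, 0.9912, 0.1217, 0.0523]
J6: z=[0.9912, 0.1217, 0.0523] o=[1.7037, 0.3036, 2.2990] → [0.0253, -0.0264, -0.4184, 0.9912, 0.1217, 0.0523]
q̇ = J⁺·V = [0.0650, 0.2290, 0.2620, 0.5430, 0.1880, -0.0850]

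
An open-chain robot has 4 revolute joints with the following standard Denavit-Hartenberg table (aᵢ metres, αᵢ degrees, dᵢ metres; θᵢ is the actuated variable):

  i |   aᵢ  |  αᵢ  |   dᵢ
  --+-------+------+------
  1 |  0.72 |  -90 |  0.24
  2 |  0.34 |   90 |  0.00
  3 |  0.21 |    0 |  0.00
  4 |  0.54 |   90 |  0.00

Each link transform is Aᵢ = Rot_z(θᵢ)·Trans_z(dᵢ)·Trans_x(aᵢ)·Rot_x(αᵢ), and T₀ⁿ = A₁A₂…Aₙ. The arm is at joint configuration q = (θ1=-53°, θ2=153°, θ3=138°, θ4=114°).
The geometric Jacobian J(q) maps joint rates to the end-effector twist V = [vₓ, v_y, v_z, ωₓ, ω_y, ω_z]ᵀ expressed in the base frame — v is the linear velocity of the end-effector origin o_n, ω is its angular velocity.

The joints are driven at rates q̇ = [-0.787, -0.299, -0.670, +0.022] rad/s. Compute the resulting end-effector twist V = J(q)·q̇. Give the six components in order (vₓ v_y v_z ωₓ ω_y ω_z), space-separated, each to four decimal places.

-0.3204 -0.1430 0.1038 -0.4158 0.0550 -0.2096

o_n = [0.1262, -0.7874, 0.2323]
J₁: ẑ×o_n = [0.7874, 0.1262, -0.0000], ω = ẑ
J2: z=[0.7986, 0.6018, 0.0000] o=[0.4333, -0.5750, 0.2400] → [-0.0047, 0.0062, 0.0152, 0.7986, 0.6018, 0.0000]
J3: z=[0.2732, -0.3626, -0.8910] o=[0.2510, -0.3331, 0.0856] → [-0.4579, 0.0711, -0.1694, 0.2732, -0.3626, -0.8910]
J4: z=[0.2732, -0.3626, -0.8910] o=[0.4469, -0.3596, 0.1565] → [-0.4087, 0.2650, -0.2332, 0.2732, -0.3626, -0.8910]
V = J·q̇ = [-0.3204, -0.1430, 0.1038, -0.4158, 0.0550, -0.2096]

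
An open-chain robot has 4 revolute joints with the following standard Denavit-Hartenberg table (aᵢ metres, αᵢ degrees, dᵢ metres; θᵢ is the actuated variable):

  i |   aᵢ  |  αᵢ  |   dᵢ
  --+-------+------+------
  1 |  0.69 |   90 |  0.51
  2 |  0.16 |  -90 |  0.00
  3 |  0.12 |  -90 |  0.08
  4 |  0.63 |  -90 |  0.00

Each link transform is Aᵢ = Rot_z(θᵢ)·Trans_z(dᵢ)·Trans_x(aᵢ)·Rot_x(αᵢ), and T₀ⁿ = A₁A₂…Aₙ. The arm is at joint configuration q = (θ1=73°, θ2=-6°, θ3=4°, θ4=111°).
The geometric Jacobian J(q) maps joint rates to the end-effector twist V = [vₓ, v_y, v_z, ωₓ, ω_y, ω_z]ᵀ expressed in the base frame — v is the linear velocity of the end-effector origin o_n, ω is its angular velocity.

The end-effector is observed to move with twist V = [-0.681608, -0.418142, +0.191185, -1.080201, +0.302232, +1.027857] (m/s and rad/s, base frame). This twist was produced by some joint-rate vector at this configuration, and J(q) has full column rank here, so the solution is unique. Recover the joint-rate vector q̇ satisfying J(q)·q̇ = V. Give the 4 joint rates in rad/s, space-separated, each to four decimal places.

o_n = [0.2091, 0.6587, -0.0011]
J₁: ẑ×o_n = [-0.6587, 0.2091, 0.0000], ω = ẑ
J2: z=[0.9563, -0.2924, 0.0000] o=[0.2017, 0.6599, 0.5100] → [0.1494, 0.4887, 0.0011, 0.9563, -0.2924, 0.0000]
J3: z=[0.0306, 0.1000, 0.9945] o=[0.2483, 0.8120, 0.4933] → [0.1030, -0.0238, -0.0008, 0.0306, 0.1000, 0.9945]
J4: z=[-0.9743, 0.2253, 0.0073] o=[0.2775, 0.9363, 0.5603] → [-0.1245, -0.5474, 0.2859, -0.9743, 0.2253, 0.0073]
q̇ = J⁺·V = [0.8350, -0.4520, 0.1890, 0.6710]

0.8350 -0.4520 0.1890 0.6710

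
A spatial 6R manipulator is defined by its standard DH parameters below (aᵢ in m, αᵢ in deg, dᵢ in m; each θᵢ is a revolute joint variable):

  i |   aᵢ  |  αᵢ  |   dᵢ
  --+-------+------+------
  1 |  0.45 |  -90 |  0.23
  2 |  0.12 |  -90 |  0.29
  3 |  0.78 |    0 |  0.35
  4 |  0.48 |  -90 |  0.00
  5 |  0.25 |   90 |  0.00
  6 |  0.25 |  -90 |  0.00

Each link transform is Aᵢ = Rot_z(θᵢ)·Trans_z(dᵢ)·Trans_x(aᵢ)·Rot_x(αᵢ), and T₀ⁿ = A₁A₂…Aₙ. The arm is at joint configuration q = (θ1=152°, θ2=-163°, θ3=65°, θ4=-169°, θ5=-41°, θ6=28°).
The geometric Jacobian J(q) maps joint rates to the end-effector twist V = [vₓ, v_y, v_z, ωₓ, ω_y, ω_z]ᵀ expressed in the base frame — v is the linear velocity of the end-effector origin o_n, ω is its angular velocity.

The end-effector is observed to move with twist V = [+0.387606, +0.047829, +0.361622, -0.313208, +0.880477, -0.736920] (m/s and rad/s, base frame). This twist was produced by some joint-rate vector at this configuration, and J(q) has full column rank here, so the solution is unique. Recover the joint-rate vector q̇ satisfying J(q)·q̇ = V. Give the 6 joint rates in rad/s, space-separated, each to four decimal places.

-0.7300 -0.2010 -0.7210 0.6210 -0.7460 0.3910

o_n = [-0.4603, -0.2331, 0.9657]
J₁: ẑ×o_n = [0.2331, -0.4603, 0.0000], ω = ẑ
J2: z=[-0.4695, -0.8829, 0.0000] o=[-0.3973, 0.2113, 0.2300] → [-0.6496, 0.3454, 0.1530, -0.4695, -0.8829, 0.0000]
J3: z=[-0.2581, 0.1373, 0.9563] o=[-0.4321, -0.0987, 0.2651] → [0.2248, 0.1540, 0.0386, -0.2581, 0.1373, 0.9563]
J4: z=[-0.2581, 0.1373, 0.9563] o=[0.0877, 0.4256, 0.6962] → [0.6669, -0.4545, 0.2453, -0.2581, 0.1373, 0.9563]
J5: z=[0.7057, -0.6492, 0.2837] o=[-0.2290, 0.0665, 0.6622] → [-0.1121, -0.2798, -0.3616, 0.7057, -0.6492, 0.2837]
J6: z=[0.2380, 0.5944, 0.7681] o=[-0.3958, -0.0522, 0.8057] → [0.2341, -0.0876, -0.0048, 0.2380, 0.5944, 0.7681]
q̇ = J⁺·V = [-0.7300, -0.2010, -0.7210, 0.6210, -0.7460, 0.3910]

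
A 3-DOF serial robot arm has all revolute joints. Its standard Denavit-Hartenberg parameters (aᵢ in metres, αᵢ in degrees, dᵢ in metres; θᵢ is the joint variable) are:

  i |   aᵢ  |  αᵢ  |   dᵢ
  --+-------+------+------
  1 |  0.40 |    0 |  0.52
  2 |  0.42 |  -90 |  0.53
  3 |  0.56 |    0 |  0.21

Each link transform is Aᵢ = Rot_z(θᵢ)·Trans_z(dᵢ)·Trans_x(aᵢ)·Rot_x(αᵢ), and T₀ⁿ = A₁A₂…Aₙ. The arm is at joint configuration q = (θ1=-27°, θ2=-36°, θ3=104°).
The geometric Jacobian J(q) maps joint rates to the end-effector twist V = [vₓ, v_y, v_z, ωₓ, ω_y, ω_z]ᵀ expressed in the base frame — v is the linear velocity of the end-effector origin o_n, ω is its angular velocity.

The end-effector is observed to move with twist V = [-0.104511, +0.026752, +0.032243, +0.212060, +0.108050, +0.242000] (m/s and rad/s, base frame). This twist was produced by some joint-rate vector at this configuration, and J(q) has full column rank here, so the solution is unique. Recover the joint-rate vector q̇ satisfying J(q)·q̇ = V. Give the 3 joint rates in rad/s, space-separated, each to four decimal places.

-0.4630 0.7050 0.2380

o_n = [0.6727, -0.3398, 0.5066]
J₁: ẑ×o_n = [0.3398, 0.6727, -0.0000], ω = ẑ
J2: z=[0.0000, 0.0000, 1.0000] o=[0.3564, -0.1816, 0.5200] → [0.1582, 0.3163, -0.0000, 0.0000, 0.0000, 1.0000]
J3: z=[0.8910, 0.4540, 0.0000] o=[0.5471, -0.5558, 1.0500] → [-0.2467, 0.4841, 0.1355, 0.8910, 0.4540, 0.0000]
q̇ = J⁺·V = [-0.4630, 0.7050, 0.2380]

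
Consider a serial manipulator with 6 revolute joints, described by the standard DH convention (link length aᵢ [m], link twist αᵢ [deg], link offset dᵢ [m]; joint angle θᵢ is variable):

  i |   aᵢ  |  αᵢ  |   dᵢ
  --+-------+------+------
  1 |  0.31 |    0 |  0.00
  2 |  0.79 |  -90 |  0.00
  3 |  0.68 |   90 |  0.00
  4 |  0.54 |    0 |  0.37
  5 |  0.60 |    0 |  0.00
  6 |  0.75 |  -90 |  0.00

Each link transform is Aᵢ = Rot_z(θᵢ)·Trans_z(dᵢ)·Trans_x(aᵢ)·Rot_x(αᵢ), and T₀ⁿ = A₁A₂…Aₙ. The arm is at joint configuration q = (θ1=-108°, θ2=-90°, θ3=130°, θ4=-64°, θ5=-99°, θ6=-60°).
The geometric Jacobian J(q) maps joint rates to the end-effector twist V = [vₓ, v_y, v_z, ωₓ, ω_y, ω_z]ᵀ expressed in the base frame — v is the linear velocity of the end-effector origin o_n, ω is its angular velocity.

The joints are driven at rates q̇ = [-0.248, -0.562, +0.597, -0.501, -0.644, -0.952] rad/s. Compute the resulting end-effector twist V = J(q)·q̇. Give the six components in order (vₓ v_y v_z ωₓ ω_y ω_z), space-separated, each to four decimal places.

0.2517 -0.8305 -0.7296 1.3433 -1.0642 0.5379

o_n = [-1.1962, 0.2197, -0.0803]
J₁: ẑ×o_n = [-0.2197, -1.1962, 0.0000], ω = ẑ
J2: z=[0.0000, 0.0000, 1.0000] o=[-0.0958, -0.2948, 0.0000] → [-0.5145, -1.1004, 0.0000, 0.0000, 0.0000, 1.0000]
J3: z=[-0.3090, -0.9511, 0.0000] o=[-0.8471, -0.0507, 0.0000] → [0.0764, -0.0248, -0.4156, -0.3090, -0.9511, 0.0000]
J4: z=[-0.7286, 0.2367, -0.6428] o=[-0.4314, -0.1858, -0.5209] → [0.3649, 0.8126, -0.1143, -0.7286, 0.2367, -0.6428]
J5: z=[-0.7286, 0.2367, -0.6428] o=[-0.4063, 0.3164, -0.9401] → [0.1414, 1.1341, 0.2574, -0.7286, 0.2367, -0.6428]
J6: z=[-0.7286, 0.2367, -0.6428] o=[-0.7029, 0.5972, -0.5005] → [-0.1432, 0.6233, 0.3918, -0.7286, 0.2367, -0.6428]
V = J·q̇ = [0.2517, -0.8305, -0.7296, 1.3433, -1.0642, 0.5379]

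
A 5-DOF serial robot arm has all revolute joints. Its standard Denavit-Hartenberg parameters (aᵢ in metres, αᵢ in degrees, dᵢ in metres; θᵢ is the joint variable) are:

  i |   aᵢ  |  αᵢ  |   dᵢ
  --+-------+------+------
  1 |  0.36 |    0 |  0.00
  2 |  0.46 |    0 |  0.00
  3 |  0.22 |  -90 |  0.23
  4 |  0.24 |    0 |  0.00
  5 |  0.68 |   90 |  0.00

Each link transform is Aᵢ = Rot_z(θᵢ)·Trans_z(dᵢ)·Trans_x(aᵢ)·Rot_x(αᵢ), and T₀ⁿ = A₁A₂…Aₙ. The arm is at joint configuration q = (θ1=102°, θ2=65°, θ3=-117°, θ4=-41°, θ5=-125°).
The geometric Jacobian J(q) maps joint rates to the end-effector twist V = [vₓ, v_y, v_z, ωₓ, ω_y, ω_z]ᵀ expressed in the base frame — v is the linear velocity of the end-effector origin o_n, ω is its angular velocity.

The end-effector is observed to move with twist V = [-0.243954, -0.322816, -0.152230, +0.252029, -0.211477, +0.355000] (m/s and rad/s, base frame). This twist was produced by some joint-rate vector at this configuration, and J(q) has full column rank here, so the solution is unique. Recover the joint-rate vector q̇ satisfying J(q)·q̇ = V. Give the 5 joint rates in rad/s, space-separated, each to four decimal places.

0.6030 -0.3040 0.0560 -0.3580 0.0290

o_n = [-0.6893, 0.2575, 0.5520]
J₁: ẑ×o_n = [-0.2575, -0.6893, 0.0000], ω = ẑ
J2: z=[0.0000, 0.0000, 1.0000] o=[-0.0748, 0.3521, 0.0000] → [0.0947, -0.6145, 0.0000, 0.0000, 0.0000, 1.0000]
J3: z=[0.0000, 0.0000, 1.0000] o=[-0.5231, 0.4556, 0.0000] → [0.1982, -0.1663, 0.0000, 0.0000, 0.0000, 1.0000]
J4: z=[-0.7660, 0.6428, 0.0000] o=[-0.3816, 0.6241, 0.2300] → [0.2070, 0.2466, 0.4787, -0.7660, 0.6428, 0.0000]
J5: z=[-0.7660, 0.6428, 0.0000] o=[-0.2652, 0.7629, 0.3875] → [0.1057, 0.1260, 0.6598, -0.7660, 0.6428, 0.0000]
q̇ = J⁺·V = [0.6030, -0.3040, 0.0560, -0.3580, 0.0290]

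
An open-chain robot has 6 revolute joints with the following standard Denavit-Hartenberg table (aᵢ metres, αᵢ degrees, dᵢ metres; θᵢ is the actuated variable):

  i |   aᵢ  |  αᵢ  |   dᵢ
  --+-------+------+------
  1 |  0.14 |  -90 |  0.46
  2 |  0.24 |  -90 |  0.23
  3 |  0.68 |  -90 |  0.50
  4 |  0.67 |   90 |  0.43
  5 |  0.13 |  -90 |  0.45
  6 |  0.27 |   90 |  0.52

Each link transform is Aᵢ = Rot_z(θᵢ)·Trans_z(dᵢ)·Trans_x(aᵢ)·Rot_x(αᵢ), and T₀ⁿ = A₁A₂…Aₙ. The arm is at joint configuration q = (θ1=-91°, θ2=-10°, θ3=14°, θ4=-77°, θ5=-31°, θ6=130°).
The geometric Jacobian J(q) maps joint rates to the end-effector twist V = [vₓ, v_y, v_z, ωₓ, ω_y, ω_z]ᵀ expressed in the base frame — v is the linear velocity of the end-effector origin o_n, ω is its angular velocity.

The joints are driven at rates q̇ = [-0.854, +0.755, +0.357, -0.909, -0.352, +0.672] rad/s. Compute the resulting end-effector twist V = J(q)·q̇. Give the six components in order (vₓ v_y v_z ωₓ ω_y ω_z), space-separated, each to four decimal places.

o_n = [-0.8155, -1.0139, -0.8376]
J₁: ẑ×o_n = [1.0139, -0.8155, 0.0000], ω = ẑ
J2: z=[0.9998, -0.0175, 0.0000] o=[-0.0024, -0.1400, 0.4600] → [0.0226, 1.2974, -0.8880, 0.9998, -0.0175, 0.0000]
J3: z=[-0.0030, -0.1736, -0.9848] o=[0.2234, -0.3803, 0.5017] → [-0.3914, 1.0190, -0.1785, -0.0030, -0.1736, -0.9848]
J4: z=[-0.9660, 0.2551, -0.0420] o=[0.0461, -1.1139, 0.1238] → [-0.2411, -0.8926, 0.1232, -0.9660, 0.2551, -0.0420]
J5: z=[0.2513, 0.8878, -0.3857] o=[-0.4103, -1.2609, -0.5117] → [-0.1940, 0.2382, 0.4218, 0.2513, 0.8878, -0.3857]
J6: z=[-0.8595, 0.0214, -0.5107] o=[-0.2393, -0.9212, -0.7852] → [-0.0485, 0.2492, 0.0920, -0.8595, 0.0214, -0.5107]
V = J·q̇ = [-0.7336, 2.9347, -0.9328, 0.9659, -0.6052, -1.3748]

-0.7336 2.9347 -0.9328 0.9659 -0.6052 -1.3748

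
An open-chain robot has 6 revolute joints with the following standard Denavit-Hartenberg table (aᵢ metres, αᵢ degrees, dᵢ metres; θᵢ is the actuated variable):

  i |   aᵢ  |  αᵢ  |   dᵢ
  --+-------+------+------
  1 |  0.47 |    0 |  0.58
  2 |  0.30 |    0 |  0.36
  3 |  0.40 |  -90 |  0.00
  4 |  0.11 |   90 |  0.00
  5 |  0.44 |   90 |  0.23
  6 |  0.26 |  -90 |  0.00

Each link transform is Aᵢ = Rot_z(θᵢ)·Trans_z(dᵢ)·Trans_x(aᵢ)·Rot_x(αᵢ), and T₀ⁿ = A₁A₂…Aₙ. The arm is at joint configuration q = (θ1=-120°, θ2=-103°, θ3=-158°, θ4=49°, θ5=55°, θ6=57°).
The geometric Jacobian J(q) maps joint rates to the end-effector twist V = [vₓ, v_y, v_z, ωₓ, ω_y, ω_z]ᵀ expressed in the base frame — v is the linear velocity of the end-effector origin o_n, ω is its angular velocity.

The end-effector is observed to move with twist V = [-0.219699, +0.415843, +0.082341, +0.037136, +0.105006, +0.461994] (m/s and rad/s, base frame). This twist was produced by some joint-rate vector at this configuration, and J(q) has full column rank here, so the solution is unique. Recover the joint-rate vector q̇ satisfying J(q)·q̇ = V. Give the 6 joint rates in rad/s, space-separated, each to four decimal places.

-0.5430 0.3860 0.2330 -0.0940 0.2510 -0.3580

o_n = [0.6771, -0.1265, 0.8992]
J₁: ẑ×o_n = [0.1265, 0.6771, -0.0000], ω = ẑ
J2: z=[0.0000, 0.0000, 1.0000] o=[-0.2350, -0.4070, 0.5800] → [-0.2806, 0.9121, 0.0000, 0.0000, 0.0000, 1.0000]
J3: z=[0.0000, 0.0000, 1.0000] o=[-0.4544, -0.2024, 0.9400] → [-0.0760, 1.1316, 0.0000, 0.0000, 0.0000, 1.0000]
J4: z=[0.3584, 0.9336, 0.0000] o=[-0.0810, -0.3458, 0.9400] → [-0.0381, 0.0146, -0.6292, 0.3584, 0.9336, 0.0000]
J5: z=[0.7046, -0.2705, 0.6561] o=[-0.0136, -0.3716, 0.8570] → [-0.1723, 0.4235, 0.3596, 0.7046, -0.2705, 0.6561]
J6: z=[0.2962, -0.7281, -0.6182] o=[0.4322, -0.1567, 0.8174] → [-0.0408, -0.1756, 0.1873, 0.2962, -0.7281, -0.6182]
q̇ = J⁺·V = [-0.5430, 0.3860, 0.2330, -0.0940, 0.2510, -0.3580]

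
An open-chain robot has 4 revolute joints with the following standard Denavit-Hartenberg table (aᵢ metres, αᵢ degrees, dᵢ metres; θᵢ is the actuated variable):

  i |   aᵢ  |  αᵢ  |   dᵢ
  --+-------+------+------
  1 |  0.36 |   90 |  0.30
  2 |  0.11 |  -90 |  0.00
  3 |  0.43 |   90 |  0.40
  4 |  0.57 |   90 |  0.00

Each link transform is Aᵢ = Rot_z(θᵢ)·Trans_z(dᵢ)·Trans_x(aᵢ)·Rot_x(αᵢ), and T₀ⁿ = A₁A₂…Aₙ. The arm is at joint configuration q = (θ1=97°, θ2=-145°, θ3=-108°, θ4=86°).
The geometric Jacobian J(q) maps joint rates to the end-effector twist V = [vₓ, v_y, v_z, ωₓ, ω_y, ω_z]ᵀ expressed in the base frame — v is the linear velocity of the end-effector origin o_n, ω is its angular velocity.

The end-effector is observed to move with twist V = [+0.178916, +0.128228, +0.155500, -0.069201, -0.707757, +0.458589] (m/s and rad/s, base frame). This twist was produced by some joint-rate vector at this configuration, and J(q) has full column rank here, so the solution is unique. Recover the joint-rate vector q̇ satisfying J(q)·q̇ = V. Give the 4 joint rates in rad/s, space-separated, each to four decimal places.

-0.2640 -0.2050 -0.9900 -0.1620

o_n = [0.3283, 0.9918, -0.4733]
J₁: ẑ×o_n = [-0.9918, 0.3283, 0.0000], ω = ẑ
J2: z=[0.9925, 0.1219, 0.0000] o=[-0.0439, 0.3573, 0.3000] → [-0.0942, 0.7675, 0.5844, 0.9925, 0.1219, 0.0000]
J3: z=[-0.0699, 0.5693, -0.8192] o=[-0.0329, 0.2679, 0.2369] → [0.1887, -0.3456, -0.2563, -0.0699, 0.5693, -0.8192]
J4: z=[-0.4017, 0.7356, 0.5455] o=[0.3318, 0.6535, -0.0145] → [-0.5220, -0.1861, -0.1334, -0.4017, 0.7356, 0.5455]
q̇ = J⁺·V = [-0.2640, -0.2050, -0.9900, -0.1620]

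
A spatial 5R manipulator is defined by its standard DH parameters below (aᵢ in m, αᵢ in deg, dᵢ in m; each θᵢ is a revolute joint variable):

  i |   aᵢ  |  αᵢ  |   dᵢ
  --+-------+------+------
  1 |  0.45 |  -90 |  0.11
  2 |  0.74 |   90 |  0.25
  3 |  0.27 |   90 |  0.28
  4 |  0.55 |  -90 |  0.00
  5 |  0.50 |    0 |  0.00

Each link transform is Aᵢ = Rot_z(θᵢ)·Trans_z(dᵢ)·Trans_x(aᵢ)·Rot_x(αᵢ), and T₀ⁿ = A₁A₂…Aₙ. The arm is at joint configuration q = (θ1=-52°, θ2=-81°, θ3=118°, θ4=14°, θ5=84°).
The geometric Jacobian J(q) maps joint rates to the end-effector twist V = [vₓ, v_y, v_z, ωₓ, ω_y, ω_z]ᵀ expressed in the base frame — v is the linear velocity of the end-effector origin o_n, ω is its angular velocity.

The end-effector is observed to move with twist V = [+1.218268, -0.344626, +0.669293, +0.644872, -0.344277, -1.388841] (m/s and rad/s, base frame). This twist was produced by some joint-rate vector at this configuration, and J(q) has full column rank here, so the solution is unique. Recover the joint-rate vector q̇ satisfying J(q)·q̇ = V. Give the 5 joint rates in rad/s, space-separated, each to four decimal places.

-0.8320 0.5810 -0.9170 -0.5270 0.1750

o_n = [0.6160, 0.4637, 0.0777]
J₁: ẑ×o_n = [-0.4637, 0.6160, 0.0000], ω = ẑ
J2: z=[0.7880, 0.6157, 0.0000] o=[0.2770, -0.3546, 0.1100] → [-0.0199, 0.0255, 0.4361, 0.7880, 0.6157, 0.0000]
J3: z=[-0.6081, 0.7783, 0.1564] o=[0.5453, -0.2919, 0.8409] → [-0.7122, -0.4530, -0.5145, -0.6081, 0.7783, 0.1564]
J4: z=[0.4550, 0.1802, 0.8721] o=[0.5507, 0.0884, 0.7595] → [-0.4501, 0.3672, 0.1590, 0.4550, 0.1802, 0.8721]
J5: z=[-0.7474, 0.6097, 0.2640] o=[0.8170, 0.5130, 0.5329] → [-0.2645, -0.3933, 0.1593, -0.7474, 0.6097, 0.2640]
q̇ = J⁺·V = [-0.8320, 0.5810, -0.9170, -0.5270, 0.1750]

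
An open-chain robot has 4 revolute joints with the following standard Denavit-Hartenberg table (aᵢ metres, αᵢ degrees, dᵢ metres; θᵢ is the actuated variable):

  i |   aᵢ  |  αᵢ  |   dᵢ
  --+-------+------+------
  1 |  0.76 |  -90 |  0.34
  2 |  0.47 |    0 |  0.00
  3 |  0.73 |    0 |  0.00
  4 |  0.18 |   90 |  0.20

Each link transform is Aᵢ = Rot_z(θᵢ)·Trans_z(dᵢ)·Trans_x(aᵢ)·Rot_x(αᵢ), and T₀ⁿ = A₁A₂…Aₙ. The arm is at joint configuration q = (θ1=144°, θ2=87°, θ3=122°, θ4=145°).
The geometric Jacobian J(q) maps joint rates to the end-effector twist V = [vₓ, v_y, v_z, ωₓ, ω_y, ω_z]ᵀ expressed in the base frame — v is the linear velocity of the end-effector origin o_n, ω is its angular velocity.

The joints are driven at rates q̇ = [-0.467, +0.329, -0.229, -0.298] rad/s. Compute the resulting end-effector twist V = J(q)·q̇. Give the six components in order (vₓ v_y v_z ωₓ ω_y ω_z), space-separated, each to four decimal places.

0.1130 0.1056 0.0912 0.1164 0.1602 -0.4670

o_n = [-0.3806, 0.0293, 0.2434]
J₁: ẑ×o_n = [-0.0293, -0.3806, 0.0000], ω = ẑ
J2: z=[-0.5878, -0.8090, 0.0000] o=[-0.6149, 0.4467, 0.3400] → [0.0782, -0.0568, 0.4349, -0.5878, -0.8090, 0.0000]
J3: z=[-0.5878, -0.8090, 0.0000] o=[-0.6348, 0.4612, -0.1294] → [-0.3015, 0.2191, 0.4595, -0.5878, -0.8090, 0.0000]
J4: z=[-0.5878, -0.8090, 0.0000] o=[-0.1182, 0.0859, 0.2246] → [-0.0152, 0.0111, -0.1790, -0.5878, -0.8090, 0.0000]
V = J·q̇ = [0.1130, 0.1056, 0.0912, 0.1164, 0.1602, -0.4670]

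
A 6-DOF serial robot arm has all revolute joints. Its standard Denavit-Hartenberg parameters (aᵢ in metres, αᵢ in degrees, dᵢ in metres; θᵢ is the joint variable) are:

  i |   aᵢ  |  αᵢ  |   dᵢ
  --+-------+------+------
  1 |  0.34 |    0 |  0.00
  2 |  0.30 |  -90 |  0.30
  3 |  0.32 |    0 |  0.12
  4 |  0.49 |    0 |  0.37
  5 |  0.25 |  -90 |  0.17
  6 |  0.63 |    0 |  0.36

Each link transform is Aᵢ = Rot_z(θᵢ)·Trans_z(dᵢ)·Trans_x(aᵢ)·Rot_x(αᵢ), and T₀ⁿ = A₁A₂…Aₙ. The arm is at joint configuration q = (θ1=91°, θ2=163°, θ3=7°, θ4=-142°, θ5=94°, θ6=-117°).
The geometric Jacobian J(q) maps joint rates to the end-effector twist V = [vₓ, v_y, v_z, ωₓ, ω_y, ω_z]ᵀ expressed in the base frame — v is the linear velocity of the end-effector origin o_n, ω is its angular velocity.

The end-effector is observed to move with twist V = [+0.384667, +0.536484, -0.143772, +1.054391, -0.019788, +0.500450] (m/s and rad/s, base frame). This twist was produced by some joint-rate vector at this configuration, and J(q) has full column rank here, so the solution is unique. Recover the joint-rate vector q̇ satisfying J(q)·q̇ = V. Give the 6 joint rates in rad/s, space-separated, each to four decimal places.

o_n = [1.0357, -0.4582, 0.3122]
J₁: ẑ×o_n = [0.4582, 1.0357, -0.0000], ω = ẑ
J2: z=[0.0000, 0.0000, 1.0000] o=[-0.0059, 0.3399, 0.0000] → [0.7982, 1.0417, -0.0000, 0.0000, 0.0000, 1.0000]
J3: z=[0.9613, -0.2756, 0.0000] o=[-0.0886, 0.0516, 0.3000] → [-0.0034, -0.0117, -0.1801, 0.9613, -0.2756, 0.0000]
J4: z=[0.9613, -0.2756, 0.0000] o=[-0.0608, -0.2868, 0.2610] → [-0.0141, -0.0492, 0.1375, 0.9613, -0.2756, 0.0000]
J5: z=[0.9613, -0.2756, 0.0000] o=[0.3904, -0.0557, 0.6075] → [0.0814, 0.2839, -0.2090, 0.9613, -0.2756, 0.0000]
J6: z=[-0.1808, -0.6306, -0.7547] o=[0.5018, -0.2840, 0.7715] → [0.1582, -0.4861, 0.3683, -0.1808, -0.6306, -0.7547]
q̇ = J⁺·V = [-0.7690, 0.9570, -0.2190, 0.6580, 0.5800, -0.4140]

-0.7690 0.9570 -0.2190 0.6580 0.5800 -0.4140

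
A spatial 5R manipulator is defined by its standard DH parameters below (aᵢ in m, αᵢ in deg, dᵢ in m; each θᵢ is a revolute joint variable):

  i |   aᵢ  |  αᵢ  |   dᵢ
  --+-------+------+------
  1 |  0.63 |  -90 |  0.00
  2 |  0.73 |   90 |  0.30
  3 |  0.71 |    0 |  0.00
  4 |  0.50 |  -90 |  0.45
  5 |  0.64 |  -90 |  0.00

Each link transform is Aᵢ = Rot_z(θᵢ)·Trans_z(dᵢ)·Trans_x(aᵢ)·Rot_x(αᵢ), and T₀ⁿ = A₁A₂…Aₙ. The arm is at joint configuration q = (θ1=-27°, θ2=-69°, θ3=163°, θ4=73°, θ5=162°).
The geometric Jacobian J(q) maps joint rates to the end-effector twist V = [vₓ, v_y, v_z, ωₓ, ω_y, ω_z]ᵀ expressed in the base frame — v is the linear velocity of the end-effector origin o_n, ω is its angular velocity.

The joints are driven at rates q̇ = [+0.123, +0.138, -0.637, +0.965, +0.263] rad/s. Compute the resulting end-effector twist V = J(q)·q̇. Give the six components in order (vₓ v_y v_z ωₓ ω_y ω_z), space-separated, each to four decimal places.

o_n = [0.6586, 0.3352, 0.1948]
J₁: ẑ×o_n = [-0.3352, 0.6586, 0.0000], ω = ẑ
J2: z=[0.4540, 0.8910, 0.0000] o=[0.5613, -0.2860, 0.0000] → [0.1735, -0.0884, 0.1954, 0.4540, 0.8910, 0.0000]
J3: z=[-0.8318, 0.4238, 0.3584] o=[0.9306, -0.1375, 0.6815] → [-0.3757, -0.5024, -0.2779, -0.8318, 0.4238, 0.3584]
J4: z=[-0.8318, 0.4238, 0.3584] o=[0.8081, 0.1579, 0.0476] → [-0.0012, 0.0688, -0.0841, -0.8318, 0.4238, 0.3584]
J5: z=[0.0109, -0.6331, 0.7740] o=[0.1563, 0.0248, -0.0521] → [-0.3966, 0.3861, 0.3214, 0.0109, -0.6331, 0.7740]
V = J·q̇ = [0.1166, 0.5568, 0.2073, -0.2073, 0.0955, 0.4441]

0.1166 0.5568 0.2073 -0.2073 0.0955 0.4441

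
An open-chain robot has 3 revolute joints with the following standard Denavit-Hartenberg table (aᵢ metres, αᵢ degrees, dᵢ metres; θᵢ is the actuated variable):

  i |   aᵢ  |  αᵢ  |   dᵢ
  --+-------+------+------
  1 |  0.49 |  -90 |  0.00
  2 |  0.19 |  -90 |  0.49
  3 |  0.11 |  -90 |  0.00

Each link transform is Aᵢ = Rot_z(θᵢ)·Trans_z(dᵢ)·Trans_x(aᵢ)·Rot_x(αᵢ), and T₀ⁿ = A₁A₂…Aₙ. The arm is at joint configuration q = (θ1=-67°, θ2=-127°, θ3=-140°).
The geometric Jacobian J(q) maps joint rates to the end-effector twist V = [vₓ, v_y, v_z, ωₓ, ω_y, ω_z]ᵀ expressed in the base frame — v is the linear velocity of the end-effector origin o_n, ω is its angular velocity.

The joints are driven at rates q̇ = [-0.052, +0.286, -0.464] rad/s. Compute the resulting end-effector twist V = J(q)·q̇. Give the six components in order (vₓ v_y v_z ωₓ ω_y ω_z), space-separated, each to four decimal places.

o_n = [0.6827, -0.1734, 0.0844]
J₁: ẑ×o_n = [0.1734, 0.6827, -0.0000], ω = ẑ
J2: z=[0.9205, 0.3907, 0.0000] o=[0.1915, -0.4510, 0.0000] → [0.0330, -0.0777, 0.0636, 0.9205, 0.3907, 0.0000]
J3: z=[0.3121, -0.7351, 0.6018] o=[0.5978, -0.1543, 0.1517] → [0.0609, 0.0721, 0.0565, 0.3121, -0.7351, 0.6018]
V = J·q̇ = [-0.0279, -0.0912, -0.0080, 0.1185, 0.4529, -0.3312]

-0.0279 -0.0912 -0.0080 0.1185 0.4529 -0.3312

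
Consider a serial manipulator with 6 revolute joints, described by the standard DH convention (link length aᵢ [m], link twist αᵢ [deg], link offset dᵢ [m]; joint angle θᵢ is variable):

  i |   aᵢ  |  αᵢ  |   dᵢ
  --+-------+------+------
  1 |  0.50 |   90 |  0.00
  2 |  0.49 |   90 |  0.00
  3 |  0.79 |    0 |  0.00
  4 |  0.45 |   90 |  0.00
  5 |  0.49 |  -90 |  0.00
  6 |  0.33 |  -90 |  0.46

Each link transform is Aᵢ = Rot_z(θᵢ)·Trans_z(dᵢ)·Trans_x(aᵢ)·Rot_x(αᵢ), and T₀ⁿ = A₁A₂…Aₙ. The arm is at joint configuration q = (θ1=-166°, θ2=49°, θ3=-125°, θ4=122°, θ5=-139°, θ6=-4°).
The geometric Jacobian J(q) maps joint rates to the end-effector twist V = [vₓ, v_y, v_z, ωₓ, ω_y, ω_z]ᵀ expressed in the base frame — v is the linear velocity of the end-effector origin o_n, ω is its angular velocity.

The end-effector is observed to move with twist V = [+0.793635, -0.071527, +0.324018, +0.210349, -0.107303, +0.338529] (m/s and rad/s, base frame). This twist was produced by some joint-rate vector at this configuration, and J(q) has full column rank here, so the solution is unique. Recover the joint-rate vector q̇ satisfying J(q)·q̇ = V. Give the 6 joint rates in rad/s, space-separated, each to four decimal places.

0.8680 0.5990 -0.0200 -0.3150 0.7800 -0.7260

o_n = [0.2189, -0.6433, 0.7079]
J₁: ẑ×o_n = [0.6433, 0.2189, -0.0000], ω = ẑ
J2: z=[-0.2419, 0.9703, 0.0000] o=[-0.4851, -0.1210, 0.0000] → [0.6869, 0.1713, -0.5567, -0.2419, 0.9703, 0.0000]
J3: z=[-0.7323, -0.1826, -0.6561] o=[-0.7971, -0.1987, 0.3698] → [-0.3534, -0.4189, 0.5110, -0.7323, -0.1826, -0.6561]
J4: z=[-0.7323, -0.1826, -0.6561] o=[-0.3521, -0.7547, 0.0278] → [-0.0511, 0.1235, 0.0226, -0.7323, -0.1826, -0.6561]
J5: z=[0.2749, -0.9607, -0.0395] o=[-0.6324, -0.8489, 0.3670] → [-0.3194, -0.1273, 0.8743, 0.2749, -0.9607, -0.0395]
J6: z=[0.1439, 0.0005, 0.9896] o=[-0.1666, -0.7128, 0.2992] → [-0.0686, 0.3226, 0.0098, 0.1439, 0.0005, 0.9896]
q̇ = J⁺·V = [0.8680, 0.5990, -0.0200, -0.3150, 0.7800, -0.7260]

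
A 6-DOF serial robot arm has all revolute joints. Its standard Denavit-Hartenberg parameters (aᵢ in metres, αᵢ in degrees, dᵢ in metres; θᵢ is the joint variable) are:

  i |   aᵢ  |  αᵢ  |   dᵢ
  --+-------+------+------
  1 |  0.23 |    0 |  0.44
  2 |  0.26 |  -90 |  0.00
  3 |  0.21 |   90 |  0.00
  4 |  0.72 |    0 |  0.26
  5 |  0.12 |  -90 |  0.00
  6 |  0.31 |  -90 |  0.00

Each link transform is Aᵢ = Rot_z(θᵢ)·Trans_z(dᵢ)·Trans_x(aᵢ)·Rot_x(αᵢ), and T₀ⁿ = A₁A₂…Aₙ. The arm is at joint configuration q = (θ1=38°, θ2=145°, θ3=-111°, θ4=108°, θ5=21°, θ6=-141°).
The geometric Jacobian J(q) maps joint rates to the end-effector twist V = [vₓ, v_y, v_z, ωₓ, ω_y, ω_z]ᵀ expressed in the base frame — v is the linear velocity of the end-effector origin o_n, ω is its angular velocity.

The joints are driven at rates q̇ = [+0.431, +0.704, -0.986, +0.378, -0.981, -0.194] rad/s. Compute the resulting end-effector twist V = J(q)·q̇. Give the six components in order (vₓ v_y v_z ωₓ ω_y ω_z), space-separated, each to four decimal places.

o_n = [0.3996, -0.4386, 0.3363]
J₁: ẑ×o_n = [0.4386, 0.3996, -0.0000], ω = ẑ
J2: z=[0.0000, 0.0000, 1.0000] o=[0.1812, 0.1416, 0.4400] → [0.5802, 0.2183, -0.0000, 0.0000, 0.0000, 1.0000]
J3: z=[0.0523, -0.9986, 0.0000] o=[-0.0784, 0.1280, 0.4400] → [0.1036, 0.0054, 0.4477, 0.0523, -0.9986, 0.0000]
J4: z=[0.9323, 0.0489, -0.3584] o=[-0.0032, 0.1319, 0.6361] → [-0.2191, 0.1351, -0.5516, 0.9323, 0.0489, -0.3584]
J5: z=[0.9323, 0.0489, -0.3584] o=[0.1954, -0.5434, 0.3352] → [0.0376, -0.0742, 0.0877, 0.9323, 0.0489, -0.3584]
J6: z=[-0.3111, 0.6139, -0.7255] o=[0.1732, -0.6379, 0.2647] → [0.1886, -0.1419, -0.2010, -0.3111, 0.6139, -0.7255]
V = J·q̇ = [0.3390, 0.4720, -0.6970, -0.5534, 0.8361, 1.4918]

0.3390 0.4720 -0.6970 -0.5534 0.8361 1.4918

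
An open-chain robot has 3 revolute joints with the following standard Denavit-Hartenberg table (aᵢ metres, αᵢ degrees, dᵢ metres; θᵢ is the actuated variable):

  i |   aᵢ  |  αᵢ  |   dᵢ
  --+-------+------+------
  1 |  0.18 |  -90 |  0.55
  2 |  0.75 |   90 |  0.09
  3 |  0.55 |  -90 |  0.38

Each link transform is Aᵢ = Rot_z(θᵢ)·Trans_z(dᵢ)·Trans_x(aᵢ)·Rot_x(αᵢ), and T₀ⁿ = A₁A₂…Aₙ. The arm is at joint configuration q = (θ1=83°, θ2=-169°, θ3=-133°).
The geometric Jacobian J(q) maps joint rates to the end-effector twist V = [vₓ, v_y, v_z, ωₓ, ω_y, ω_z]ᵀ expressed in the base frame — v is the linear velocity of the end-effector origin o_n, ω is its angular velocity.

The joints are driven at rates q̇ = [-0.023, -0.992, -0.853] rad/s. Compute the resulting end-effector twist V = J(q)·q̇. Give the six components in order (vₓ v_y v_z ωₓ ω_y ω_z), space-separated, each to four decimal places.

-0.2469 0.6637 -0.5025 1.0044 0.0407 0.8143

o_n = [0.2782, -0.2966, 0.2485]
J₁: ẑ×o_n = [0.2966, 0.2782, -0.0000], ω = ẑ
J2: z=[-0.9925, 0.1219, 0.0000] o=[0.0219, 0.1787, 0.5500] → [-0.0367, -0.2992, 0.4405, -0.9925, 0.1219, 0.0000]
J3: z=[-0.0233, -0.1894, -0.9816] o=[-0.1571, -0.5411, 0.6931] → [0.3242, -0.4376, 0.0768, -0.0233, -0.1894, -0.9816]
V = J·q̇ = [-0.2469, 0.6637, -0.5025, 1.0044, 0.0407, 0.8143]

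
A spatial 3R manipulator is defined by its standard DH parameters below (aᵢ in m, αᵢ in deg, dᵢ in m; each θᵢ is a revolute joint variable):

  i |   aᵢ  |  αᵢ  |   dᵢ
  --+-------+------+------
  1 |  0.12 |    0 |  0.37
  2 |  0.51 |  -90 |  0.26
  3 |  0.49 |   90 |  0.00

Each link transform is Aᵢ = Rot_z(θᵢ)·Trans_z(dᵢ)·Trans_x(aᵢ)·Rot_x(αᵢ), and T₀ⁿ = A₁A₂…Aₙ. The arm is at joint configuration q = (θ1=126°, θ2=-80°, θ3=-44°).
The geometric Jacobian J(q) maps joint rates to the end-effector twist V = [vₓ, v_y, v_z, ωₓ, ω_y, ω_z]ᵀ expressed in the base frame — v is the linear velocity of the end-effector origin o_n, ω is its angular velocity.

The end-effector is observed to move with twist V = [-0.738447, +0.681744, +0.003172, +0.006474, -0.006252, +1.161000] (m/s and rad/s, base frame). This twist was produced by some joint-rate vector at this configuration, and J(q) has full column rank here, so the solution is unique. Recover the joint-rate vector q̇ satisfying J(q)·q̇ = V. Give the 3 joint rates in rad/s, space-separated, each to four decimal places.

0.1650 0.9960 -0.0090

o_n = [0.5286, 0.7175, 0.9704]
J₁: ẑ×o_n = [-0.7175, 0.5286, 0.0000], ω = ẑ
J2: z=[0.0000, 0.0000, 1.0000] o=[-0.0705, 0.0971, 0.3700] → [-0.6204, 0.5991, 0.0000, 0.0000, 0.0000, 1.0000]
J3: z=[-0.7193, 0.6947, 0.0000] o=[0.2837, 0.4639, 0.6300] → [0.2364, 0.2449, -0.3525, -0.7193, 0.6947, 0.0000]
q̇ = J⁺·V = [0.1650, 0.9960, -0.0090]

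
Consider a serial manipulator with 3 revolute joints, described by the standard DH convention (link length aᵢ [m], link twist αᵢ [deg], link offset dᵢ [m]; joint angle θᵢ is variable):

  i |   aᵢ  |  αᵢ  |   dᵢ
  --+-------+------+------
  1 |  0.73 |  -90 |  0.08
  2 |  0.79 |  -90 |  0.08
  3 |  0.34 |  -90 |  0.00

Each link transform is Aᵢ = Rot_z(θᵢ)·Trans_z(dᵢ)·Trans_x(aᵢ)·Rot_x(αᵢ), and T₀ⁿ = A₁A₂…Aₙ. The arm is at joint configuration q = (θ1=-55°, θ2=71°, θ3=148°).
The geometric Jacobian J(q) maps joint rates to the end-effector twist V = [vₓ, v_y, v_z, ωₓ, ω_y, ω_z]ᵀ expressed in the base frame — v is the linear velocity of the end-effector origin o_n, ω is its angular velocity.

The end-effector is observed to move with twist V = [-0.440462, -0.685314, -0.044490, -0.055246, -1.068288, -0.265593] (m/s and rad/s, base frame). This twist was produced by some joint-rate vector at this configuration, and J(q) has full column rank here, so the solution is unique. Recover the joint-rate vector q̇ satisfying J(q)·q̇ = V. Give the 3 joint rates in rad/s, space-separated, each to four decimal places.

-0.5560 -0.6580 -0.8920

o_n = [0.4303, -0.7892, -0.3943]
J₁: ẑ×o_n = [0.7892, 0.4303, -0.0000], ω = ẑ
J2: z=[0.8192, 0.5736, 0.0000] o=[0.4187, -0.5980, 0.0800] → [-0.2721, 0.3886, -0.1633, 0.8192, 0.5736, 0.0000]
J3: z=[-0.5423, 0.7745, -0.3256] o=[0.6318, -0.7628, -0.6670] → [0.2025, 0.2134, 0.1704, -0.5423, 0.7745, -0.3256]
q̇ = J⁺·V = [-0.5560, -0.6580, -0.8920]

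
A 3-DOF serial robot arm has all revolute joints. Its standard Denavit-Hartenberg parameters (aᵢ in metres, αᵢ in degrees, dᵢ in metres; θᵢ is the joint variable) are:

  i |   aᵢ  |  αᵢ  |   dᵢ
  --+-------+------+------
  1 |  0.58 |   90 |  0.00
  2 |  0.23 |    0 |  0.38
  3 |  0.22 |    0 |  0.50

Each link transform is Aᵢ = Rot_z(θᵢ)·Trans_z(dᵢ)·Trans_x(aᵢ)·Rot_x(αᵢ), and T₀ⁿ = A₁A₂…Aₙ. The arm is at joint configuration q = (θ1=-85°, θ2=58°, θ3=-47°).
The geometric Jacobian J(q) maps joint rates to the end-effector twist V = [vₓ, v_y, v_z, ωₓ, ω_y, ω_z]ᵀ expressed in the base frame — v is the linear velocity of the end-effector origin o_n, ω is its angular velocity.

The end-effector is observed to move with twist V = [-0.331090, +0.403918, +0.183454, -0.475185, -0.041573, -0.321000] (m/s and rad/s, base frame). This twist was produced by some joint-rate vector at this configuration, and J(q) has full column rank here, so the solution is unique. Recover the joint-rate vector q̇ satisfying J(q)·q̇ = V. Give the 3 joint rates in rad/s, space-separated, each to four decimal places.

-0.3210 0.6600 -0.1830

o_n = [-0.7967, -0.9910, 0.2370]
J₁: ẑ×o_n = [0.9910, -0.7967, 0.0000], ω = ẑ
J2: z=[-0.9962, -0.0872, 0.0000] o=[0.0506, -0.5778, 0.0000] → [-0.0207, 0.2361, 0.3378, -0.9962, -0.0872, 0.0000]
J3: z=[-0.9962, -0.0872, 0.0000] o=[-0.3174, -0.7323, 0.1951] → [-0.0037, 0.0418, 0.2160, -0.9962, -0.0872, 0.0000]
q̇ = J⁺·V = [-0.3210, 0.6600, -0.1830]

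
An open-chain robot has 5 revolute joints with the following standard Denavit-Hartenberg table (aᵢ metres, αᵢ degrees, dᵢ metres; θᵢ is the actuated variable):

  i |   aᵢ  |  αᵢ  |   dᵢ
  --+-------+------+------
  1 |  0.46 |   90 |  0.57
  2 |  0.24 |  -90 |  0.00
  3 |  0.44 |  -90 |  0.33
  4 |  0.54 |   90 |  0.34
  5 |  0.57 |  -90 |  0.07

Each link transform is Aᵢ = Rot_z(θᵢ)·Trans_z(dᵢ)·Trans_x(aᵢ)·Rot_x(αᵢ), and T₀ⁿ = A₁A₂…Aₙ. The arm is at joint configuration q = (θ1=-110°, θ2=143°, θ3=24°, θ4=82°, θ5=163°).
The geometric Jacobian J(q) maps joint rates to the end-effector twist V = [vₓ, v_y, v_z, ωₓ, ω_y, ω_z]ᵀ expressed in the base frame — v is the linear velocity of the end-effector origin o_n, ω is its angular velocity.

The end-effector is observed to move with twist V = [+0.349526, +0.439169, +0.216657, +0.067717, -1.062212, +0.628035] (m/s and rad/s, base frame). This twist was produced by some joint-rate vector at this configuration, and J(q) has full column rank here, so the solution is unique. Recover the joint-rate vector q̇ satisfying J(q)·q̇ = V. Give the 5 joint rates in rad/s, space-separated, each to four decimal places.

0.9050 -0.0980 -0.2630 0.6850 -0.7370

o_n = [0.6792, -0.0922, 0.5947]
J₁: ẑ×o_n = [0.0922, 0.6792, -0.0000], ω = ẑ
J2: z=[-0.9397, 0.3420, 0.0000] o=[-0.1573, -0.4323, 0.5700] → [0.0084, 0.0232, -0.6057, -0.9397, 0.3420, 0.0000]
J3: z=[0.2058, 0.5655, -0.7986] o=[-0.0918, -0.2521, 0.7144] → [0.0600, -0.5910, -0.4030, 0.2058, 0.5655, -0.7986]
J4: z=[0.7474, -0.6177, -0.2448] o=[0.2541, 0.1749, 0.6928] → [-0.0048, -0.0307, 0.0629, 0.7474, -0.6177, -0.2448]
J5: z=[0.6542, 0.6199, 0.4333] o=[0.4456, -0.2964, 1.0780] → [-0.3881, 0.4174, -0.0111, 0.6542, 0.6199, 0.4333]
q̇ = J⁺·V = [0.9050, -0.0980, -0.2630, 0.6850, -0.7370]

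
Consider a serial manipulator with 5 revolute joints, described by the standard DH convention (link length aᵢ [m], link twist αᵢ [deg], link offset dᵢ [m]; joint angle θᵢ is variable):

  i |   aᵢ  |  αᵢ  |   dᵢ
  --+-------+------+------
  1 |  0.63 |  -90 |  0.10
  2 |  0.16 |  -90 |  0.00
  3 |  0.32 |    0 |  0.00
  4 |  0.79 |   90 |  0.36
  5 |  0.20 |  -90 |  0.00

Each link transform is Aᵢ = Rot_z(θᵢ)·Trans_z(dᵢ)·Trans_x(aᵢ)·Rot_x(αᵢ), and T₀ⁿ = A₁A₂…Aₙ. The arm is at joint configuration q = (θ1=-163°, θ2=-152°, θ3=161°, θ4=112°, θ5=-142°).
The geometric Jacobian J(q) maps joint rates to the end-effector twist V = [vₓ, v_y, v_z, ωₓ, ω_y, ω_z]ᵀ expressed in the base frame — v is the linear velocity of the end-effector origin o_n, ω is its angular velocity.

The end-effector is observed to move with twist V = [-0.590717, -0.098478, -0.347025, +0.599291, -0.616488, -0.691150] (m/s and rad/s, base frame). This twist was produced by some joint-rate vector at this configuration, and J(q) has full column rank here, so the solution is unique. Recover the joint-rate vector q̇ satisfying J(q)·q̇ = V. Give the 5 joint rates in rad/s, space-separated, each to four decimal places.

-0.1650 0.7700 0.1670 -0.8160 -0.1000

o_n = [-0.6471, -0.7493, 0.2577]
J₁: ẑ×o_n = [0.7493, -0.6471, 0.0000], ω = ẑ
J2: z=[0.2924, -0.9563, 0.0000] o=[-0.6025, -0.1842, 0.1000] → [-0.1509, -0.0461, -0.2079, 0.2924, -0.9563, 0.0000]
J3: z=[-0.4490, -0.1373, 0.8829] o=[-0.4674, -0.1429, 0.1751] → [0.5241, -0.1216, 0.2476, -0.4490, -0.1373, 0.8829]
J4: z=[-0.4490, -0.1373, 0.8829] o=[-0.7533, -0.1214, 0.0331] → [0.5236, 0.1947, 0.2965, -0.4490, -0.1373, 0.8829]
J5: z=[-0.8279, -0.3078, -0.4688] o=[-0.6494, -0.9146, 0.3703] → [0.1121, -0.0943, -0.1361, -0.8279, -0.3078, -0.4688]
q̇ = J⁺·V = [-0.1650, 0.7700, 0.1670, -0.8160, -0.1000]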